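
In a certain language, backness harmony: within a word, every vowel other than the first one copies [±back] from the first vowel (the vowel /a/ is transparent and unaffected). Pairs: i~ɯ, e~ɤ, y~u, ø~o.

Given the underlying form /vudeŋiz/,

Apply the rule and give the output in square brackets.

/e/ harmonizes with /u/ ([+back]) → [ɤ]
/i/ harmonizes with /u/ ([+back]) → [ɯ]

[vudɤŋɯz]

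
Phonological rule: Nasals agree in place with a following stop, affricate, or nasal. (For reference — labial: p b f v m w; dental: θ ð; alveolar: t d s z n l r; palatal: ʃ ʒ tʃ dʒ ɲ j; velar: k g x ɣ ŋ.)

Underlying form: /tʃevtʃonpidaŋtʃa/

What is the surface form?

[tʃevtʃompidaɲtʃa]

/n/ before /p/ (labial) → [m]
/ŋ/ before /tʃ/ (palatal) → [ɲ]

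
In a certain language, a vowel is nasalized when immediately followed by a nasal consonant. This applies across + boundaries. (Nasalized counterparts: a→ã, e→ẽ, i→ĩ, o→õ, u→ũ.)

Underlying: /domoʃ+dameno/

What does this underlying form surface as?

[dõmoʃ+dãmẽno]

/o/ before nasal /m/ → [õ]
/a/ before nasal /m/ → [ã]
/e/ before nasal /n/ → [ẽ]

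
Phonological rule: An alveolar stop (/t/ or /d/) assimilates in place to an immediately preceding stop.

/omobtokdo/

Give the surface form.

[omobpokgo]

/t/ after /b/ (labial) → [p]
/d/ after /k/ (velar) → [g]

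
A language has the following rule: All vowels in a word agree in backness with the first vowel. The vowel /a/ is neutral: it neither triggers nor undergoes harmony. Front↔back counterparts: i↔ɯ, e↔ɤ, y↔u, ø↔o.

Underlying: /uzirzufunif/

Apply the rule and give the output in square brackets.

/i/ harmonizes with /u/ ([+back]) → [ɯ]
/i/ harmonizes with /u/ ([+back]) → [ɯ]

[uzɯrzufunɯf]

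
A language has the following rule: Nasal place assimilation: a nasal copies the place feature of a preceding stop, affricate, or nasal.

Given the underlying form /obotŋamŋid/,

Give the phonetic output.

/ŋ/ after /t/ (alveolar) → [n]
/ŋ/ after /m/ (labial) → [m]

[obotnammid]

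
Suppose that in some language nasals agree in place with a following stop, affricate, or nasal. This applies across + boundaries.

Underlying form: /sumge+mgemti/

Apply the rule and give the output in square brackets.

[suŋge+ŋgenti]

/m/ before /g/ (velar) → [ŋ]
/m/ before /g/ (velar) → [ŋ]
/m/ before /t/ (alveolar) → [n]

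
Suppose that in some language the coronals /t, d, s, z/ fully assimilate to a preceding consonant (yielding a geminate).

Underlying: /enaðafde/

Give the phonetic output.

[enaðaffe]

/d/ after /f/ → [f] (total assimilation)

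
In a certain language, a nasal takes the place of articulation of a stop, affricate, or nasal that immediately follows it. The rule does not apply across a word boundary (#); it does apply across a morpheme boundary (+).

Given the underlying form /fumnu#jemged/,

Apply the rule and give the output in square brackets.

[funnu#jeŋged]

/m/ before /n/ (alveolar) → [n]
/m/ before /g/ (velar) → [ŋ]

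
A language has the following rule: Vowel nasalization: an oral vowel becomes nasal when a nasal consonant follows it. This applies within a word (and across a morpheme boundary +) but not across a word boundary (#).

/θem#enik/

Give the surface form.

/e/ before nasal /m/ → [ẽ]
/e/ before nasal /n/ → [ẽ]

[θẽm#ẽnik]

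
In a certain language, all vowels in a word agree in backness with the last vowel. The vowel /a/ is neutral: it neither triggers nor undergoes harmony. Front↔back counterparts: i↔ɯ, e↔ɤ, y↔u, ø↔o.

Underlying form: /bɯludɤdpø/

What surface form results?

[bilydedpø]

/ɯ/ harmonizes with /ø/ ([-back]) → [i]
/u/ harmonizes with /ø/ ([-back]) → [y]
/ɤ/ harmonizes with /ø/ ([-back]) → [e]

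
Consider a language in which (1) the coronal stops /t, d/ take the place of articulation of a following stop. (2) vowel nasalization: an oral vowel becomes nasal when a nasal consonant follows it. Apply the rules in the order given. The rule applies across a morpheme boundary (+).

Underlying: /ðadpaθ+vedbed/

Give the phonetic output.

[ðabpaθ+vebbed]

Rule 1: /d/ before /p/ (labial) → [b]
Rule 1: /d/ before /b/ (labial) → [b]
After rule 1: ðabpaθ+vebbed
Rule 2: no segment meets the rule's conditions; no change.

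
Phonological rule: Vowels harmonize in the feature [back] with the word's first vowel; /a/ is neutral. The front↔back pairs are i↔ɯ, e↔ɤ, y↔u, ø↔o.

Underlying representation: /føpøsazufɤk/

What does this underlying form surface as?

[føpøsazyfek]

/u/ harmonizes with /ø/ ([-back]) → [y]
/ɤ/ harmonizes with /ø/ ([-back]) → [e]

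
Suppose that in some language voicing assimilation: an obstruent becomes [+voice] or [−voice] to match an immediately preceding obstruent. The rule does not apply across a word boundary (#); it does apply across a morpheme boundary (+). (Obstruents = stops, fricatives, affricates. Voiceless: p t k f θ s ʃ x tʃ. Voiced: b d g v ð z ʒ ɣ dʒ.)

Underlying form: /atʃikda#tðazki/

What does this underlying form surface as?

/d/ after /k/ (voiceless) → [t]
/ð/ after /t/ (voiceless) → [θ]
/k/ after /z/ (voiced) → [g]

[atʃikta#tθazgi]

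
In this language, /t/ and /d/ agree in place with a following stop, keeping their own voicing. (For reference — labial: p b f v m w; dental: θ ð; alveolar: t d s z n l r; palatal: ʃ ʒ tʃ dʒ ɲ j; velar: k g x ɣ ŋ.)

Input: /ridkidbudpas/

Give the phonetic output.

[rigkibbubpas]

/d/ before /k/ (velar) → [g]
/d/ before /b/ (labial) → [b]
/d/ before /p/ (labial) → [b]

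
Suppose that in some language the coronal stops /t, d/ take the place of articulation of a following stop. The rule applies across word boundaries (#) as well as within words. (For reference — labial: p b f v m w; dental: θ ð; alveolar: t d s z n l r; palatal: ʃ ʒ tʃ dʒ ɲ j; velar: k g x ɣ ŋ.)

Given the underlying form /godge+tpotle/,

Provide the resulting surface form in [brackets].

[gogge+ppotle]

/d/ before /g/ (velar) → [g]
/t/ before /p/ (labial) → [p]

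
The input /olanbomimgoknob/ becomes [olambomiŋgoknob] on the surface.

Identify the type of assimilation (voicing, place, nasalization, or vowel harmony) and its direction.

place assimilation, regressive

/n/→[m] /m/→[ŋ].
Each target copies a feature from the following segment, so the direction is regressive.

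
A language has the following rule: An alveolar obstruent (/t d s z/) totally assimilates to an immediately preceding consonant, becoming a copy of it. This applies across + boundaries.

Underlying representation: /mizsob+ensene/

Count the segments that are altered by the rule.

2

/s/ after /z/ → [z] (total assimilation)
/s/ after /n/ → [n] (total assimilation)
2 segments change.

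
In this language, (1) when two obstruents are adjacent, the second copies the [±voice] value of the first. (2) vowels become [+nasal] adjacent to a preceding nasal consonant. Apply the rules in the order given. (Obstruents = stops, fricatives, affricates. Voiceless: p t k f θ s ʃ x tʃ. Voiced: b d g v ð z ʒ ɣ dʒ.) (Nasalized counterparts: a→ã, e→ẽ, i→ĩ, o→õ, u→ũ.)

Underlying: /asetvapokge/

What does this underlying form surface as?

[asetfapokke]

Rule 1: /v/ after /t/ (voiceless) → [f]
Rule 1: /g/ after /k/ (voiceless) → [k]
After rule 1: asetfapokke
Rule 2: no segment meets the rule's conditions; no change.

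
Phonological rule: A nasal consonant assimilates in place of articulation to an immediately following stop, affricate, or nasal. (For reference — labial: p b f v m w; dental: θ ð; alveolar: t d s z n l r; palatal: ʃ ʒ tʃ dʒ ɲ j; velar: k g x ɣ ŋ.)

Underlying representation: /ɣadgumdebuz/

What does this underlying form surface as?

/m/ before /d/ (alveolar) → [n]

[ɣadgundebuz]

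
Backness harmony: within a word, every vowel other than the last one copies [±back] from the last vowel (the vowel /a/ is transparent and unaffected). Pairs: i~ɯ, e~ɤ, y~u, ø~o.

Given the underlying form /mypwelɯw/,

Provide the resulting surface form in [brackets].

/y/ harmonizes with /ɯ/ ([+back]) → [u]
/e/ harmonizes with /ɯ/ ([+back]) → [ɤ]

[mupwɤlɯw]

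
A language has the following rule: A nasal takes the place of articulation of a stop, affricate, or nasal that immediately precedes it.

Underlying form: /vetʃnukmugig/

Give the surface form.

/n/ after /tʃ/ (palatal) → [ɲ]
/m/ after /k/ (velar) → [ŋ]

[vetʃɲukŋugig]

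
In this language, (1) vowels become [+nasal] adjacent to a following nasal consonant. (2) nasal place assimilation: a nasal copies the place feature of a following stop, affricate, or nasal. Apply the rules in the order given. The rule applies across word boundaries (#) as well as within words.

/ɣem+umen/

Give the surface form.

Rule 1: /e/ before nasal /m/ → [ẽ]
Rule 1: /u/ before nasal /m/ → [ũ]
Rule 1: /e/ before nasal /n/ → [ẽ]
After rule 1: ɣẽm+ũmẽn
Rule 2: no segment meets the rule's conditions; no change.

[ɣẽm+ũmẽn]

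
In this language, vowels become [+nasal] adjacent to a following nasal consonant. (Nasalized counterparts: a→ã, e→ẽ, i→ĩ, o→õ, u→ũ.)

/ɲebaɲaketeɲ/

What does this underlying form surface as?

/a/ before nasal /ɲ/ → [ã]
/e/ before nasal /ɲ/ → [ẽ]

[ɲebãɲaketẽɲ]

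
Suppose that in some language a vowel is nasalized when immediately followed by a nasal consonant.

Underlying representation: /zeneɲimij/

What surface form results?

[zẽnẽɲĩmij]

/e/ before nasal /n/ → [ẽ]
/e/ before nasal /ɲ/ → [ẽ]
/i/ before nasal /m/ → [ĩ]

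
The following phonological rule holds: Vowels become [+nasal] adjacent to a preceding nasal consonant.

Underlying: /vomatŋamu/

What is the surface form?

[vomãtŋãmũ]

/a/ after nasal /m/ → [ã]
/a/ after nasal /ŋ/ → [ã]
/u/ after nasal /m/ → [ũ]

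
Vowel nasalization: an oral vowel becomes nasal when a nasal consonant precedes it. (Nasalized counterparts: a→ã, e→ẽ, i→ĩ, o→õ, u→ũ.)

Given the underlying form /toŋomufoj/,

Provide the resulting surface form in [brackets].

/o/ after nasal /ŋ/ → [õ]
/u/ after nasal /m/ → [ũ]

[toŋõmũfoj]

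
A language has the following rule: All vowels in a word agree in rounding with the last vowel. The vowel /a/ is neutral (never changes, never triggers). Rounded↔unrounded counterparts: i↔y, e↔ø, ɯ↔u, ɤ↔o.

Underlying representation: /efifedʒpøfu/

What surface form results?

/e/ harmonizes with /u/ ([+round]) → [ø]
/i/ harmonizes with /u/ ([+round]) → [y]
/e/ harmonizes with /u/ ([+round]) → [ø]

[øfyfødʒpøfu]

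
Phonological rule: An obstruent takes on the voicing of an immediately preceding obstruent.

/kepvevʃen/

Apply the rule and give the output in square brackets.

[kepfevʒen]

/v/ after /p/ (voiceless) → [f]
/ʃ/ after /v/ (voiced) → [ʒ]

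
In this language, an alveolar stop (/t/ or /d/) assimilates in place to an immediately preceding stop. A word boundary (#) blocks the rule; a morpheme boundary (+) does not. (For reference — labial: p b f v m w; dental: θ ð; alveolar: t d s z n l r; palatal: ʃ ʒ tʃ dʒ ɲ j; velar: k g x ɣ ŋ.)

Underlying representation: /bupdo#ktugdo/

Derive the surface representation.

/d/ after /p/ (labial) → [b]
/t/ after /k/ (velar) → [k]
/d/ after /g/ (velar) → [g]

[bupbo#kkuggo]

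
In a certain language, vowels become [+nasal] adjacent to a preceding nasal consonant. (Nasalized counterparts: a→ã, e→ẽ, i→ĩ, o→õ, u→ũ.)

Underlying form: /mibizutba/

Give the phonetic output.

[mĩbizutba]

/i/ after nasal /m/ → [ĩ]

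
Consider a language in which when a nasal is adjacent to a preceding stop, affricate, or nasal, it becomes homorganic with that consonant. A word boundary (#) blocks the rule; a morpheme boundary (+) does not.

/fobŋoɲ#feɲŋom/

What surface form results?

[fobmoɲ#feɲɲom]

/ŋ/ after /b/ (labial) → [m]
/ŋ/ after /ɲ/ (palatal) → [ɲ]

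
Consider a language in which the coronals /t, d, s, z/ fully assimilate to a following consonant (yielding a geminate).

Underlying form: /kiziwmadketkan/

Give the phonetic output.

[kiziwmakkekkan]

/d/ before /k/ → [k] (total assimilation)
/t/ before /k/ → [k] (total assimilation)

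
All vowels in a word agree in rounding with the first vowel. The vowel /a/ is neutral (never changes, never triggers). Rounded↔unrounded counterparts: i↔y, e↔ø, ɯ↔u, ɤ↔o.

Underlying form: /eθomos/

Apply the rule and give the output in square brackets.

[eθɤmɤs]

/o/ harmonizes with /e/ ([-round]) → [ɤ]
/o/ harmonizes with /e/ ([-round]) → [ɤ]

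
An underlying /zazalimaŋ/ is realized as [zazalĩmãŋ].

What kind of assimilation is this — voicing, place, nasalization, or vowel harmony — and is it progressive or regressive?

/i/→[ĩ] /a/→[ã].
Each target copies a feature from the following segment, so the direction is regressive.

nasalization, regressive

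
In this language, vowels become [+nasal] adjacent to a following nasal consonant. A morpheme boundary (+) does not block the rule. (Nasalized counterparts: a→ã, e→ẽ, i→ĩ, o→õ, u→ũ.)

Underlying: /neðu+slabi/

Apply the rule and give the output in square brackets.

[neðu+slabi]

no segment meets the rule's conditions; no change.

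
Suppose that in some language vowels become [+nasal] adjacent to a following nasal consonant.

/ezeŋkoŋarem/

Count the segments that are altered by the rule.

3

/e/ before nasal /ŋ/ → [ẽ]
/o/ before nasal /ŋ/ → [õ]
/e/ before nasal /m/ → [ẽ]
3 segments change.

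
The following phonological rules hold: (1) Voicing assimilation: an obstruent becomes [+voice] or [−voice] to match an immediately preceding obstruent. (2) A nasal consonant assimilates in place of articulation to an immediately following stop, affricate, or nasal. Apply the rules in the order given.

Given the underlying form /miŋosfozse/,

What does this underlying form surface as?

[miŋosfozze]

Rule 1: /s/ after /z/ (voiced) → [z]
After rule 1: miŋosfozze
Rule 2: no segment meets the rule's conditions; no change.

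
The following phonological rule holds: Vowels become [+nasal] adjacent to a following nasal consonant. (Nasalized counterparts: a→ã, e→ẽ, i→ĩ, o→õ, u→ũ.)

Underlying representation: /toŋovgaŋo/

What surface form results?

/o/ before nasal /ŋ/ → [õ]
/a/ before nasal /ŋ/ → [ã]

[tõŋovgãŋo]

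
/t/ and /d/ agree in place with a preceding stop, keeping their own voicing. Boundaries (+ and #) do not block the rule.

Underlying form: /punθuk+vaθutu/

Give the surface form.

[punθuk+vaθutu]

no segment meets the rule's conditions; no change.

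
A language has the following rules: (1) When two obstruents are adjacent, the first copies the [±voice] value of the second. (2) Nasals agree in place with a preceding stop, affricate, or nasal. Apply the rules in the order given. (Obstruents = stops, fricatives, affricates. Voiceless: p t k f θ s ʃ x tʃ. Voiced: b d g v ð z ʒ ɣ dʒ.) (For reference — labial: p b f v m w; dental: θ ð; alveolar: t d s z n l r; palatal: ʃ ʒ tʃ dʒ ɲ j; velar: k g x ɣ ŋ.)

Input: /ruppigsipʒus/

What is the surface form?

[ruppiksibʒus]

Rule 1: /g/ before /s/ (voiceless) → [k]
Rule 1: /p/ before /ʒ/ (voiced) → [b]
After rule 1: ruppiksibʒus
Rule 2: no segment meets the rule's conditions; no change.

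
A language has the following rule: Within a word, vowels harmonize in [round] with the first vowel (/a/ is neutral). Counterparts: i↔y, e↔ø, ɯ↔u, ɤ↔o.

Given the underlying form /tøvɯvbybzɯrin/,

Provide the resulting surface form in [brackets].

[tøvuvbybzuryn]

/ɯ/ harmonizes with /ø/ ([+round]) → [u]
/ɯ/ harmonizes with /ø/ ([+round]) → [u]
/i/ harmonizes with /ø/ ([+round]) → [y]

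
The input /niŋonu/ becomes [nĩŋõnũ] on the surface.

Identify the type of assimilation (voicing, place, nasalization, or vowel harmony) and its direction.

/i/→[ĩ] /o/→[õ] /u/→[ũ].
Each target copies a feature from the preceding segment, so the direction is progressive.

nasalization, progressive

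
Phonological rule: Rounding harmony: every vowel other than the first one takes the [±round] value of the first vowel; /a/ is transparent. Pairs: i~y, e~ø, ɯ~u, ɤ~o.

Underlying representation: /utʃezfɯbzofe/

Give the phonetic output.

/e/ harmonizes with /u/ ([+round]) → [ø]
/ɯ/ harmonizes with /u/ ([+round]) → [u]
/e/ harmonizes with /u/ ([+round]) → [ø]

[utʃøzfubzofø]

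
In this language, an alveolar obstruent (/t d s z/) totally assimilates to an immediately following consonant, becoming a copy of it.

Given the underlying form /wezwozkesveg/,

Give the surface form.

/z/ before /w/ → [w] (total assimilation)
/z/ before /k/ → [k] (total assimilation)
/s/ before /v/ → [v] (total assimilation)

[wewwokkevveg]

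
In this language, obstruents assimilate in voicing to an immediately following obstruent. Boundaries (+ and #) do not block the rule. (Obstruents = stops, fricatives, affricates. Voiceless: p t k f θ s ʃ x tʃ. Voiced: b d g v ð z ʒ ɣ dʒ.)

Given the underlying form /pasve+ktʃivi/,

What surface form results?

[pazve+ktʃivi]

/s/ before /v/ (voiced) → [z]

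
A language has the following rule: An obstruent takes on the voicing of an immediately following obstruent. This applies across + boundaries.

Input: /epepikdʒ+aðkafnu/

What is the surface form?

/k/ before /dʒ/ (voiced) → [g]
/ð/ before /k/ (voiceless) → [θ]

[epepigdʒ+aθkafnu]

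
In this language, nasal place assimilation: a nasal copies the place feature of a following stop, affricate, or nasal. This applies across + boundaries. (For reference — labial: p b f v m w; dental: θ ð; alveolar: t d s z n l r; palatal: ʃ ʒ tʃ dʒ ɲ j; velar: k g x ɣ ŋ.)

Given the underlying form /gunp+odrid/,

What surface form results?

/n/ before /p/ (labial) → [m]

[gump+odrid]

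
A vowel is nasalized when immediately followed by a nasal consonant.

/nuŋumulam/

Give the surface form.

[nũŋũmulãm]

/u/ before nasal /ŋ/ → [ũ]
/u/ before nasal /m/ → [ũ]
/a/ before nasal /m/ → [ã]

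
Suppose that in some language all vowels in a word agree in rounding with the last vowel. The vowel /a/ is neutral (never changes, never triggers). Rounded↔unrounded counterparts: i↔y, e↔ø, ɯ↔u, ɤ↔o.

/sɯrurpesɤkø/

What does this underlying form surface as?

/ɯ/ harmonizes with /ø/ ([+round]) → [u]
/e/ harmonizes with /ø/ ([+round]) → [ø]
/ɤ/ harmonizes with /ø/ ([+round]) → [o]

[sururpøsokø]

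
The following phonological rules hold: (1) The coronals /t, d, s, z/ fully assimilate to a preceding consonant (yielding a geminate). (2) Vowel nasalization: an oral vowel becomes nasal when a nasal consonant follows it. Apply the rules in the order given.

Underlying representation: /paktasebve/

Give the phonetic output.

[pakkasebve]

Rule 1: /t/ after /k/ → [k] (total assimilation)
After rule 1: pakkasebve
Rule 2: no segment meets the rule's conditions; no change.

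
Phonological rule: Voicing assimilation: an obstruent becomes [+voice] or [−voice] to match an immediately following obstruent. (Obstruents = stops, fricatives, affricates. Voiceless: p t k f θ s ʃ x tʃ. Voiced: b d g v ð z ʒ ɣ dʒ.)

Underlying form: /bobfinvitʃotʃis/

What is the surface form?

/b/ before /f/ (voiceless) → [p]

[bopfinvitʃotʃis]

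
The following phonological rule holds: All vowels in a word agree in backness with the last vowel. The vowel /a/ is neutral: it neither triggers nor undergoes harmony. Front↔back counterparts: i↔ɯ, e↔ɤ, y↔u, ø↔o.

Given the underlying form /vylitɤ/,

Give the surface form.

/y/ harmonizes with /ɤ/ ([+back]) → [u]
/i/ harmonizes with /ɤ/ ([+back]) → [ɯ]

[vulɯtɤ]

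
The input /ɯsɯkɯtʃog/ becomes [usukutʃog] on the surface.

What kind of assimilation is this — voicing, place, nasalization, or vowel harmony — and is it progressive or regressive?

/ɯ/→[u] /ɯ/→[u] /ɯ/→[u].
Vowels agree with the last vowel, so the harmony is regressive.

vowel harmony, regressive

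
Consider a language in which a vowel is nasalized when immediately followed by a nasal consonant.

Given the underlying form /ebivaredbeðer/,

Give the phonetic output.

no segment meets the rule's conditions; no change.

[ebivaredbeðer]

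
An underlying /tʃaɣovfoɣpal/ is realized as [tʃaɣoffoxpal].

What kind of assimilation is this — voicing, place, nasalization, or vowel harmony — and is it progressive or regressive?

voicing assimilation, regressive

/v/→[f] /ɣ/→[x].
Each target copies a feature from the following segment, so the direction is regressive.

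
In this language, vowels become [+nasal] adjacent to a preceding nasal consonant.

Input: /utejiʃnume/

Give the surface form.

[utejiʃnũmẽ]

/u/ after nasal /n/ → [ũ]
/e/ after nasal /m/ → [ẽ]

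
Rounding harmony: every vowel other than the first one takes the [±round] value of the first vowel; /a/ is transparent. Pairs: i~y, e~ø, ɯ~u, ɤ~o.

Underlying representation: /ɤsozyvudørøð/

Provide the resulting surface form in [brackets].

[ɤsɤzivɯdereð]

/o/ harmonizes with /ɤ/ ([-round]) → [ɤ]
/y/ harmonizes with /ɤ/ ([-round]) → [i]
/u/ harmonizes with /ɤ/ ([-round]) → [ɯ]
/ø/ harmonizes with /ɤ/ ([-round]) → [e]
/ø/ harmonizes with /ɤ/ ([-round]) → [e]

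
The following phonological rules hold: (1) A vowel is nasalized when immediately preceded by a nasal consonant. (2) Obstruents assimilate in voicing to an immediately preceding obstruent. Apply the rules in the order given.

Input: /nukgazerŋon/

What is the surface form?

Rule 1: /u/ after nasal /n/ → [ũ]
Rule 1: /o/ after nasal /ŋ/ → [õ]
After rule 1: nũkgazerŋõn
Rule 2: /g/ after /k/ (voiceless) → [k]

[nũkkazerŋõn]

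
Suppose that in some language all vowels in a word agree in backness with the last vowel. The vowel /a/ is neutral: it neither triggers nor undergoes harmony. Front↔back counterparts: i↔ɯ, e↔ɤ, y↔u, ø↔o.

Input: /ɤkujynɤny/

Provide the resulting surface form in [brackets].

[ekyjyneny]

/ɤ/ harmonizes with /y/ ([-back]) → [e]
/u/ harmonizes with /y/ ([-back]) → [y]
/ɤ/ harmonizes with /y/ ([-back]) → [e]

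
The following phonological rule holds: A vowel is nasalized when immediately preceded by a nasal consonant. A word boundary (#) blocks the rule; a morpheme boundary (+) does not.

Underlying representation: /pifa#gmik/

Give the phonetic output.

[pifa#gmĩk]

/i/ after nasal /m/ → [ĩ]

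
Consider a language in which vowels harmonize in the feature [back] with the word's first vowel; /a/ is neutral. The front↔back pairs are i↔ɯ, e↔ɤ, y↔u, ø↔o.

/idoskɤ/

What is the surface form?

/o/ harmonizes with /i/ ([-back]) → [ø]
/ɤ/ harmonizes with /i/ ([-back]) → [e]

[idøske]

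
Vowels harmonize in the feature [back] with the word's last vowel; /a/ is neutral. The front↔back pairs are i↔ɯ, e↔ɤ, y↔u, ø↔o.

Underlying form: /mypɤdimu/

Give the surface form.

[mupɤdɯmu]

/y/ harmonizes with /u/ ([+back]) → [u]
/i/ harmonizes with /u/ ([+back]) → [ɯ]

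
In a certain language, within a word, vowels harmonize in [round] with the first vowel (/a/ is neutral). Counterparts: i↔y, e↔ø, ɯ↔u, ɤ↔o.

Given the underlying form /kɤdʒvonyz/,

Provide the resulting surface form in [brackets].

[kɤdʒvɤniz]

/o/ harmonizes with /ɤ/ ([-round]) → [ɤ]
/y/ harmonizes with /ɤ/ ([-round]) → [i]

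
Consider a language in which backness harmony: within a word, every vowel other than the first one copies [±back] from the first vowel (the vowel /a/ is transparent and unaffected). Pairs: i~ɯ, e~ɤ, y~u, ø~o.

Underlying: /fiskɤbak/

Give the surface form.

[fiskebak]

/ɤ/ harmonizes with /i/ ([-back]) → [e]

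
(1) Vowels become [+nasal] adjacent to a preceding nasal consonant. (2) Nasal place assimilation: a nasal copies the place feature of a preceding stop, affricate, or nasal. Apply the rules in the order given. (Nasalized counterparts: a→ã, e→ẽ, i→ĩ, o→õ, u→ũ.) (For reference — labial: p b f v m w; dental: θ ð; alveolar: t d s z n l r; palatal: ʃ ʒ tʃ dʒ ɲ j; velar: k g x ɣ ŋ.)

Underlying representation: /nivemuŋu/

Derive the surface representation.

[nĩvemũŋũ]

Rule 1: /i/ after nasal /n/ → [ĩ]
Rule 1: /u/ after nasal /m/ → [ũ]
Rule 1: /u/ after nasal /ŋ/ → [ũ]
After rule 1: nĩvemũŋũ
Rule 2: no segment meets the rule's conditions; no change.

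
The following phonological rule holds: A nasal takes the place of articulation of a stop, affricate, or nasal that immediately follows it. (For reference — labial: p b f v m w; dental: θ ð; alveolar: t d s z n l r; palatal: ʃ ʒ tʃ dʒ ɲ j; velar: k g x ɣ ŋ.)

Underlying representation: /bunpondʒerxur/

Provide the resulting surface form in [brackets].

/n/ before /p/ (labial) → [m]
/n/ before /dʒ/ (palatal) → [ɲ]

[bumpoɲdʒerxur]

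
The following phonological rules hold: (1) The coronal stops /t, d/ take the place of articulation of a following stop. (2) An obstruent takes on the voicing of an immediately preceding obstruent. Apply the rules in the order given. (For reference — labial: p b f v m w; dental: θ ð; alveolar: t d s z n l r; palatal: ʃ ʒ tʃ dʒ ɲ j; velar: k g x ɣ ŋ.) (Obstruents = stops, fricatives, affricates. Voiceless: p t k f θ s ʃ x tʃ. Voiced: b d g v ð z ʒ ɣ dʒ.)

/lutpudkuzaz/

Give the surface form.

Rule 1: /t/ before /p/ (labial) → [p]
Rule 1: /d/ before /k/ (velar) → [g]
After rule 1: luppugkuzaz
Rule 2: /k/ after /g/ (voiced) → [g]

[luppugguzaz]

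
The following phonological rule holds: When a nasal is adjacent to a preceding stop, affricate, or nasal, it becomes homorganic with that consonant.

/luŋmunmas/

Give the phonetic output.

/m/ after /ŋ/ (velar) → [ŋ]
/m/ after /n/ (alveolar) → [n]

[luŋŋunnas]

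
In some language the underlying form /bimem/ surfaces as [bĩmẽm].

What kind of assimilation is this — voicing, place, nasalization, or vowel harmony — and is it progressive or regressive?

nasalization, regressive

/i/→[ĩ] /e/→[ẽ].
Each target copies a feature from the following segment, so the direction is regressive.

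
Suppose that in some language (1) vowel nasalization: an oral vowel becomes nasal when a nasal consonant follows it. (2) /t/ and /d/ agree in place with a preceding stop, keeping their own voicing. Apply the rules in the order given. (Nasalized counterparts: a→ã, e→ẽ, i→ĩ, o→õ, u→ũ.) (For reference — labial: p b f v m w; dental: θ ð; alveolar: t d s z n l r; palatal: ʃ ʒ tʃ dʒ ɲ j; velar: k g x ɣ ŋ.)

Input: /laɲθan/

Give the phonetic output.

[lãɲθãn]

Rule 1: /a/ before nasal /ɲ/ → [ã]
Rule 1: /a/ before nasal /n/ → [ã]
After rule 1: lãɲθãn
Rule 2: no segment meets the rule's conditions; no change.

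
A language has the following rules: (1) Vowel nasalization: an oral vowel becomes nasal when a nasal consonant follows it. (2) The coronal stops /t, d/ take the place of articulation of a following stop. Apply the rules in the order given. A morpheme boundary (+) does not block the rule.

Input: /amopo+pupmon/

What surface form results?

[ãmopo+pupmõn]

Rule 1: /a/ before nasal /m/ → [ã]
Rule 1: /o/ before nasal /n/ → [õ]
After rule 1: ãmopo+pupmõn
Rule 2: no segment meets the rule's conditions; no change.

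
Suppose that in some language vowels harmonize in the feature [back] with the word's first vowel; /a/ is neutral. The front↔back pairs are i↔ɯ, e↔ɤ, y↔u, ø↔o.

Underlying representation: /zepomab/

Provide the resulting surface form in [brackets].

/o/ harmonizes with /e/ ([-back]) → [ø]

[zepømab]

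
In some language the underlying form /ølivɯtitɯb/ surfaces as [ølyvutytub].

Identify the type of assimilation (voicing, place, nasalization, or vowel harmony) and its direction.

vowel harmony, progressive

/i/→[y] /ɯ/→[u] /i/→[y] /ɯ/→[u].
Vowels agree with the first vowel, so the harmony is progressive.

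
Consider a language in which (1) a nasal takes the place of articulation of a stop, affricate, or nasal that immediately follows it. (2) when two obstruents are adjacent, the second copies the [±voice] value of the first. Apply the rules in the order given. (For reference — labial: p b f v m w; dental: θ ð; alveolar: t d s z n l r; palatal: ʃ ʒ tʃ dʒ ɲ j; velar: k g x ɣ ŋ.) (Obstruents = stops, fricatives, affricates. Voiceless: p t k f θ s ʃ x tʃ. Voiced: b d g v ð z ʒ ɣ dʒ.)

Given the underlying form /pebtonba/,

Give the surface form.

Rule 1: /n/ before /b/ (labial) → [m]
After rule 1: pebtomba
Rule 2: /t/ after /b/ (voiced) → [d]

[pebdomba]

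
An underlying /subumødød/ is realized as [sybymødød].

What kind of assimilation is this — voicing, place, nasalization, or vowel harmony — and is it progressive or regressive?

/u/→[y] /u/→[y].
Vowels agree with the last vowel, so the harmony is regressive.

vowel harmony, regressive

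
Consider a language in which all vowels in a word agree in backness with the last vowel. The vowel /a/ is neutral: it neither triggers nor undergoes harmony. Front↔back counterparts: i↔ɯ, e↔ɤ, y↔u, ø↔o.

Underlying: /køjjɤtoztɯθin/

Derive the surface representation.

/ɤ/ harmonizes with /i/ ([-back]) → [e]
/o/ harmonizes with /i/ ([-back]) → [ø]
/ɯ/ harmonizes with /i/ ([-back]) → [i]

[køjjetøztiθin]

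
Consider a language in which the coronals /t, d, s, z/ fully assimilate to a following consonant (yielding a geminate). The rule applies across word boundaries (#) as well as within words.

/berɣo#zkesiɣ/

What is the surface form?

[berɣo#kkesiɣ]

/z/ before /k/ → [k] (total assimilation)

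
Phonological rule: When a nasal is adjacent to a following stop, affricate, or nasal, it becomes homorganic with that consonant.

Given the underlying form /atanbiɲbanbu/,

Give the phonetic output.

[atambimbambu]

/n/ before /b/ (labial) → [m]
/ɲ/ before /b/ (labial) → [m]
/n/ before /b/ (labial) → [m]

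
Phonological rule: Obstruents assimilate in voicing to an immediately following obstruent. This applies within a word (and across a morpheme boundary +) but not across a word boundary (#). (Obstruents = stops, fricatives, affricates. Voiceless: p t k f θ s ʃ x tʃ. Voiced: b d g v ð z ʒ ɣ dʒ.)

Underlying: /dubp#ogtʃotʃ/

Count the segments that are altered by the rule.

2

/b/ before /p/ (voiceless) → [p]
/g/ before /tʃ/ (voiceless) → [k]
2 segments change.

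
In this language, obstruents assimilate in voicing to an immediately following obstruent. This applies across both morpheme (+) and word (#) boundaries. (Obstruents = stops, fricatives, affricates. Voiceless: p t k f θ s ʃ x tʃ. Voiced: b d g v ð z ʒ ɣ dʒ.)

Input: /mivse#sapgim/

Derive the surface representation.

/v/ before /s/ (voiceless) → [f]
/p/ before /g/ (voiced) → [b]

[mifse#sabgim]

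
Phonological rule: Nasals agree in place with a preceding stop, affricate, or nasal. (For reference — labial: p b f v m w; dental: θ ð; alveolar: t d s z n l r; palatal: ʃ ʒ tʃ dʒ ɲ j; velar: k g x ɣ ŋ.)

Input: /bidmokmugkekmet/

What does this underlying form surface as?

[bidnokŋugkekŋet]

/m/ after /d/ (alveolar) → [n]
/m/ after /k/ (velar) → [ŋ]
/m/ after /k/ (velar) → [ŋ]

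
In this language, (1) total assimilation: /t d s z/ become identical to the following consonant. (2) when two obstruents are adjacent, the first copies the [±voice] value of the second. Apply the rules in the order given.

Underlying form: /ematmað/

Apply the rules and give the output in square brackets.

[emammað]

Rule 1: /t/ before /m/ → [m] (total assimilation)
After rule 1: emammað
Rule 2: no segment meets the rule's conditions; no change.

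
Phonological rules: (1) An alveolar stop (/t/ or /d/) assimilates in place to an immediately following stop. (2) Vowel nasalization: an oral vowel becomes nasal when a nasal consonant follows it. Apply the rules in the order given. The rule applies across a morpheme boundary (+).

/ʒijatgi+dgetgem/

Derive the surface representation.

Rule 1: /t/ before /g/ (velar) → [k]
Rule 1: /d/ before /g/ (velar) → [g]
Rule 1: /t/ before /g/ (velar) → [k]
After rule 1: ʒijakgi+ggekgem
Rule 2: /e/ before nasal /m/ → [ẽ]

[ʒijakgi+ggekgẽm]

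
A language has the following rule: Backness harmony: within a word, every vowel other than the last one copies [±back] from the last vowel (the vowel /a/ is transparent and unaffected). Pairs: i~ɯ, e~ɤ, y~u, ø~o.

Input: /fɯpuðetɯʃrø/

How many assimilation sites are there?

/ɯ/ harmonizes with /ø/ ([-back]) → [i]
/u/ harmonizes with /ø/ ([-back]) → [y]
/ɯ/ harmonizes with /ø/ ([-back]) → [i]
3 segments change.

3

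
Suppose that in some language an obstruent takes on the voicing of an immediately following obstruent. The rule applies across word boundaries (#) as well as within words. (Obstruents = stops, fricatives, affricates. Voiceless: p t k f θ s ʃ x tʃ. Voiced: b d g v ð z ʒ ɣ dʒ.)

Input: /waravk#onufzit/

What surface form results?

[warafk#onuvzit]

/v/ before /k/ (voiceless) → [f]
/f/ before /z/ (voiced) → [v]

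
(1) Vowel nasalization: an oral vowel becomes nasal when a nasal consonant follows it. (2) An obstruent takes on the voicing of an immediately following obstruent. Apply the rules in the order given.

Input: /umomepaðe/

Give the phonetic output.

[ũmõmepaðe]

Rule 1: /u/ before nasal /m/ → [ũ]
Rule 1: /o/ before nasal /m/ → [õ]
After rule 1: ũmõmepaðe
Rule 2: no segment meets the rule's conditions; no change.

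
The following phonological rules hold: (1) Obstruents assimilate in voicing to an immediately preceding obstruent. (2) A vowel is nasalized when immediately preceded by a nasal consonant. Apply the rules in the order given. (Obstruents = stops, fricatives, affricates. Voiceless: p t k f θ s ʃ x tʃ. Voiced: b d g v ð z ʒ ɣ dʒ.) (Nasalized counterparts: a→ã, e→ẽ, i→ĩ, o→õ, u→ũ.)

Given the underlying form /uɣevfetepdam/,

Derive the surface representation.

[uɣevveteptam]

Rule 1: /f/ after /v/ (voiced) → [v]
Rule 1: /d/ after /p/ (voiceless) → [t]
After rule 1: uɣevveteptam
Rule 2: no segment meets the rule's conditions; no change.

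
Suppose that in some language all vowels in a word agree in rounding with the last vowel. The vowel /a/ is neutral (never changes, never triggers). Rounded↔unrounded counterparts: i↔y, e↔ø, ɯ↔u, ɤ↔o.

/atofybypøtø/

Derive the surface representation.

[atofybypøtø]

no segment meets the rule's conditions; no change.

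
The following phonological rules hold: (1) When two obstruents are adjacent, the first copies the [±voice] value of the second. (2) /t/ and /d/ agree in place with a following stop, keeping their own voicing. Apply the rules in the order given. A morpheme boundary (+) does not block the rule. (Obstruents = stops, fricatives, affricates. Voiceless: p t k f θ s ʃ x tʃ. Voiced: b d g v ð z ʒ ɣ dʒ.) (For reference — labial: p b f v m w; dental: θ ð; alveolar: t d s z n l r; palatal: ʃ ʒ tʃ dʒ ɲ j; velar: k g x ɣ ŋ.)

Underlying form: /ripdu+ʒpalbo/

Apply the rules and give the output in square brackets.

Rule 1: /p/ before /d/ (voiced) → [b]
Rule 1: /ʒ/ before /p/ (voiceless) → [ʃ]
After rule 1: ribdu+ʃpalbo
Rule 2: no segment meets the rule's conditions; no change.

[ribdu+ʃpalbo]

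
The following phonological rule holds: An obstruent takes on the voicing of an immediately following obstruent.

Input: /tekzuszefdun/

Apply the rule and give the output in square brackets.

/k/ before /z/ (voiced) → [g]
/s/ before /z/ (voiced) → [z]
/f/ before /d/ (voiced) → [v]

[tegzuzzevdun]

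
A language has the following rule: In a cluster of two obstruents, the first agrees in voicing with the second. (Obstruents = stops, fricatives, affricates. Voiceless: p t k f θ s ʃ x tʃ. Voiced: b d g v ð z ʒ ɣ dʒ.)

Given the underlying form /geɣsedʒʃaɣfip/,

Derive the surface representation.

[gexsetʃʃaxfip]

/ɣ/ before /s/ (voiceless) → [x]
/dʒ/ before /ʃ/ (voiceless) → [tʃ]
/ɣ/ before /f/ (voiceless) → [x]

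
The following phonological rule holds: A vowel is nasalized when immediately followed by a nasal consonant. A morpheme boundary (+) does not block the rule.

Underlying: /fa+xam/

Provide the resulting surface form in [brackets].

[fa+xãm]

/a/ before nasal /m/ → [ã]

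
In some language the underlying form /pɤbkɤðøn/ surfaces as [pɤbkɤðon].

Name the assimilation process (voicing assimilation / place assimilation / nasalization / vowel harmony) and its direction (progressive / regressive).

vowel harmony, progressive

/ø/→[o].
Vowels agree with the first vowel, so the harmony is progressive.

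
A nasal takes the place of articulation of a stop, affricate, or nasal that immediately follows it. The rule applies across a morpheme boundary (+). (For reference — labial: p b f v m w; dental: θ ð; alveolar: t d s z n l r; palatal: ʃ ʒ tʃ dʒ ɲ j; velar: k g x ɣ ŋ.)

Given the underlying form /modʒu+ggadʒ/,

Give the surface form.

no segment meets the rule's conditions; no change.

[modʒu+ggadʒ]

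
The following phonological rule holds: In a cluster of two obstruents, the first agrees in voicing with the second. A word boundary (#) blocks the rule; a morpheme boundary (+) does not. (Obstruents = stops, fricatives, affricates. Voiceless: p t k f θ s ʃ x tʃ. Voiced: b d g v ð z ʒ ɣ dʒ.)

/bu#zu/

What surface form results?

no segment meets the rule's conditions; no change.

[bu#zu]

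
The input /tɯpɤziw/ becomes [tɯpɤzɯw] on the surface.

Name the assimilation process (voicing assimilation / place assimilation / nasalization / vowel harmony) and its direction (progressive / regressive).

/i/→[ɯ].
Vowels agree with the first vowel, so the harmony is progressive.

vowel harmony, progressive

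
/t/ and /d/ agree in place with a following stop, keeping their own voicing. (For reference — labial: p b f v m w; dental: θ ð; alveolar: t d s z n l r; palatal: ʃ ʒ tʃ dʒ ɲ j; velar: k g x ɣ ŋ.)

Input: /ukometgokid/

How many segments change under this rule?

1

/t/ before /g/ (velar) → [k]
1 segment changes.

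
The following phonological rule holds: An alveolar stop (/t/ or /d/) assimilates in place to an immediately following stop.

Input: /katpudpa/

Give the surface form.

/t/ before /p/ (labial) → [p]
/d/ before /p/ (labial) → [b]

[kappubpa]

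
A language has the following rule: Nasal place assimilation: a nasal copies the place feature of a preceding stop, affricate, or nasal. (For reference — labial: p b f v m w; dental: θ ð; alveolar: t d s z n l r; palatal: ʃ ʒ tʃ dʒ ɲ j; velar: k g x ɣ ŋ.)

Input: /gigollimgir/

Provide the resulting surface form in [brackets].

no segment meets the rule's conditions; no change.

[gigollimgir]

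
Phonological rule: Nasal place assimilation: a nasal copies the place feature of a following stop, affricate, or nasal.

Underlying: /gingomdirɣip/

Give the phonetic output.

[giŋgondirɣip]

/n/ before /g/ (velar) → [ŋ]
/m/ before /d/ (alveolar) → [n]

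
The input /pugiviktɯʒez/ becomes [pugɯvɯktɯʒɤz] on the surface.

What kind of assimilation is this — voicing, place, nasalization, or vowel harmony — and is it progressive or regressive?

vowel harmony, progressive

/i/→[ɯ] /i/→[ɯ] /e/→[ɤ].
Vowels agree with the first vowel, so the harmony is progressive.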